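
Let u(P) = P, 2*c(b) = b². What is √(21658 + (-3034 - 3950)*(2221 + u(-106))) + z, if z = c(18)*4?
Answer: 648 + I*√14749502 ≈ 648.0 + 3840.5*I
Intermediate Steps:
c(b) = b²/2
z = 648 (z = ((½)*18²)*4 = ((½)*324)*4 = 162*4 = 648)
√(21658 + (-3034 - 3950)*(2221 + u(-106))) + z = √(21658 + (-3034 - 3950)*(2221 - 106)) + 648 = √(21658 - 6984*2115) + 648 = √(21658 - 14771160) + 648 = √(-14749502) + 648 = I*√14749502 + 648 = 648 + I*√14749502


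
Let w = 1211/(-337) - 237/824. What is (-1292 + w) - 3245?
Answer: -1260948189/277688 ≈ -4540.9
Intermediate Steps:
w = -1077733/277688 (w = 1211*(-1/337) - 237*1/824 = -1211/337 - 237/824 = -1077733/277688 ≈ -3.8811)
(-1292 + w) - 3245 = (-1292 - 1077733/277688) - 3245 = -359850629/277688 - 3245 = -1260948189/277688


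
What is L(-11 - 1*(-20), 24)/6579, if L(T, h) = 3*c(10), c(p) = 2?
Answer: 2/2193 ≈ 0.00091199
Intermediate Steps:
L(T, h) = 6 (L(T, h) = 3*2 = 6)
L(-11 - 1*(-20), 24)/6579 = 6/6579 = 6*(1/6579) = 2/2193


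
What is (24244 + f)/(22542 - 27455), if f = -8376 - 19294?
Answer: 3426/4913 ≈ 0.69733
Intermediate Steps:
f = -27670
(24244 + f)/(22542 - 27455) = (24244 - 27670)/(22542 - 27455) = -3426/(-4913) = -3426*(-1/4913) = 3426/4913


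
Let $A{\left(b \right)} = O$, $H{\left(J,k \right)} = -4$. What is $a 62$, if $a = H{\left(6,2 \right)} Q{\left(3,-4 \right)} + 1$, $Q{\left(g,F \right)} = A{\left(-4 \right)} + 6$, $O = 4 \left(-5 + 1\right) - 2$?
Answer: $3038$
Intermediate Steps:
$O = -18$ ($O = 4 \left(-4\right) - 2 = -16 - 2 = -18$)
$A{\left(b \right)} = -18$
$Q{\left(g,F \right)} = -12$ ($Q{\left(g,F \right)} = -18 + 6 = -12$)
$a = 49$ ($a = \left(-4\right) \left(-12\right) + 1 = 48 + 1 = 49$)
$a 62 = 49 \cdot 62 = 3038$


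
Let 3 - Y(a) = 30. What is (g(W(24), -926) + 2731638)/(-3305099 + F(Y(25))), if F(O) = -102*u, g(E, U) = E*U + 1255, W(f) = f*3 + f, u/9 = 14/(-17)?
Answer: -2643997/3304343 ≈ -0.80016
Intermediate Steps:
u = -126/17 (u = 9*(14/(-17)) = 9*(14*(-1/17)) = 9*(-14/17) = -126/17 ≈ -7.4118)
W(f) = 4*f (W(f) = 3*f + f = 4*f)
Y(a) = -27 (Y(a) = 3 - 1*30 = 3 - 30 = -27)
g(E, U) = 1255 + E*U
F(O) = 756 (F(O) = -102*(-126/17) = 756)
(g(W(24), -926) + 2731638)/(-3305099 + F(Y(25))) = ((1255 + (4*24)*(-926)) + 2731638)/(-3305099 + 756) = ((1255 + 96*(-926)) + 2731638)/(-3304343) = ((1255 - 88896) + 2731638)*(-1/3304343) = (-87641 + 2731638)*(-1/3304343) = 2643997*(-1/3304343) = -2643997/3304343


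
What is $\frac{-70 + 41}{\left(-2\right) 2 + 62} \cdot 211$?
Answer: $- \frac{211}{2} \approx -105.5$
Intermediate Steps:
$\frac{-70 + 41}{\left(-2\right) 2 + 62} \cdot 211 = - \frac{29}{-4 + 62} \cdot 211 = - \frac{29}{58} \cdot 211 = \left(-29\right) \frac{1}{58} \cdot 211 = \left(- \frac{1}{2}\right) 211 = - \frac{211}{2}$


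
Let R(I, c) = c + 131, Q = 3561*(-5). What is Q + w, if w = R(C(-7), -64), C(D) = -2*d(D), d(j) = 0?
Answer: -17738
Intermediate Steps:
Q = -17805
C(D) = 0 (C(D) = -2*0 = 0)
R(I, c) = 131 + c
w = 67 (w = 131 - 64 = 67)
Q + w = -17805 + 67 = -17738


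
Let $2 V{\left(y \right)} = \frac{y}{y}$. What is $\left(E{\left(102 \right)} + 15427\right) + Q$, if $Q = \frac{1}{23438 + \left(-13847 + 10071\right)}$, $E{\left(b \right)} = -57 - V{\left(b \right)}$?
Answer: $\frac{151097555}{9831} \approx 15370.0$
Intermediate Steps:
$V{\left(y \right)} = \frac{1}{2}$ ($V{\left(y \right)} = \frac{y \frac{1}{y}}{2} = \frac{1}{2} \cdot 1 = \frac{1}{2}$)
$E{\left(b \right)} = - \frac{115}{2}$ ($E{\left(b \right)} = -57 - \frac{1}{2} = - \frac{115}{2}$)
$Q = \frac{1}{19662}$ ($Q = \frac{1}{23438 - 3776} = \frac{1}{19662} \approx 5.086 \cdot 10^{-5}$)
$\left(E{\left(102 \right)} + 15427\right) + Q = \left(- \frac{115}{2} + 15427\right) + \frac{1}{19662} = \frac{30739}{2} + \frac{1}{19662} = \frac{151097555}{9831}$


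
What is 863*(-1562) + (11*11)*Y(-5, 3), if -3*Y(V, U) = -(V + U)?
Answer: -4044260/3 ≈ -1.3481e+6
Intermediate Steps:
Y(V, U) = U/3 + V/3 (Y(V, U) = -(-1)*(V + U)/3 = -(-1)*(U + V)/3 = -(-U - V)/3 = U/3 + V/3)
863*(-1562) + (11*11)*Y(-5, 3) = 863*(-1562) + (11*11)*((⅓)*3 + (⅓)*(-5)) = -1348006 + 121*(1 - 5/3) = -1348006 + 121*(-⅔) = -1348006 - 242/3 = -4044260/3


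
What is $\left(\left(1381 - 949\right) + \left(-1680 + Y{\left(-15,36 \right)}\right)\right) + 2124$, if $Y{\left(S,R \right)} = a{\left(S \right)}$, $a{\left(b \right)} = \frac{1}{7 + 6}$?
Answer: $\frac{11389}{13} \approx 876.08$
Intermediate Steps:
$a{\left(b \right)} = \frac{1}{13}$
$Y{\left(S,R \right)} = \frac{1}{13}$
$\left(\left(1381 - 949\right) + \left(-1680 + Y{\left(-15,36 \right)}\right)\right) + 2124 = \left(\left(1381 - 949\right) + \left(-1680 + \frac{1}{13}\right)\right) + 2124 = \left(432 - \frac{21839}{13}\right) + 2124 = - \frac{16223}{13} + 2124 = \frac{11389}{13}$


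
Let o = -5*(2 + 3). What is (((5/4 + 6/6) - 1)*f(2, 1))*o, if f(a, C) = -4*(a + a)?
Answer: 500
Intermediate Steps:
f(a, C) = -8*a
o = -25 (o = -5*5 = -25)
(((5/4 + 6/6) - 1)*f(2, 1))*o = (((5/4 + 6/6) - 1)*(-8*2))*(-25) = (((5*(¼) + 6*(⅙)) - 1)*(-16))*(-25) = (((5/4 + 1) - 1)*(-16))*(-25) = ((9/4 - 1)*(-16))*(-25) = ((5/4)*(-16))*(-25) = -20*(-25) = 500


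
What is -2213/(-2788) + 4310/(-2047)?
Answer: -7486269/5707036 ≈ -1.3118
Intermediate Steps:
-2213/(-2788) + 4310/(-2047) = -2213*(-1/2788) + 4310*(-1/2047) = 2213/2788 - 4310/2047 = -7486269/5707036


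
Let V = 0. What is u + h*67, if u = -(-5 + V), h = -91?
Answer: -6092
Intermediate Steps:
u = 5 (u = -(-5 + 0) = -1*(-5) = 5)
u + h*67 = 5 - 91*67 = 5 - 6097 = -6092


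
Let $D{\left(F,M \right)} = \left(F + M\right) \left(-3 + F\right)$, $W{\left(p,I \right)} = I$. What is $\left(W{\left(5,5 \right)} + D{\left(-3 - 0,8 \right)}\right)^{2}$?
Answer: $625$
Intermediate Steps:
$D{\left(F,M \right)} = \left(-3 + F\right) \left(F + M\right)$
$\left(W{\left(5,5 \right)} + D{\left(-3 - 0,8 \right)}\right)^{2} = \left(5 - \left(24 - \left(-3 - 0\right)^{2} + 3 \left(-3 - 0\right) - \left(-3 - 0\right) 8\right)\right)^{2} = \left(5 - \left(24 - \left(-3 + 0\right)^{2} + 3 \left(-3 + 0\right) - \left(-3 + 0\right) 8\right)\right)^{2} = \left(5 - \left(39 - 9\right)\right)^{2} = \left(5 + \left(9 + 9 - 24 - 24\right)\right)^{2} = \left(5 - 30\right)^{2} = \left(-25\right)^{2} = 625$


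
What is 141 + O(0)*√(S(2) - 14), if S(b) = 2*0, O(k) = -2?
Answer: 141 - 2*I*√14 ≈ 141.0 - 7.4833*I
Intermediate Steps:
S(b) = 0
141 + O(0)*√(S(2) - 14) = 141 - 2*√(0 - 14) = 141 - 2*I*√14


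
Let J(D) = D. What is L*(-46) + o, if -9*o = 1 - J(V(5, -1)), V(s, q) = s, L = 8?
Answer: -3308/9 ≈ -367.56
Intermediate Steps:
o = 4/9 (o = -(1 - 1*5)/9 = -(1 - 5)/9 = -⅑*(-4) = 4/9 ≈ 0.44444)
L*(-46) + o = 8*(-46) + 4/9 = -368 + 4/9 = -3308/9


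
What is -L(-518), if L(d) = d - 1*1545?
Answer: 2063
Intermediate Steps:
L(d) = -1545 + d (L(d) = d - 1545 = -1545 + d)
-L(-518) = -(-1545 - 518) = -1*(-2063) = 2063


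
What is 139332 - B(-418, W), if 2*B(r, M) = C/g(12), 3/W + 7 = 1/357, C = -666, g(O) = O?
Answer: 557439/4 ≈ 1.3936e+5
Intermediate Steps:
W = -1071/2498 (W = 3/(-7 + 1/357) = 3/(-2498/357) = 3*(-357/2498) = -1071/2498 ≈ -0.42874)
B(r, M) = -111/4 (B(r, M) = (-666/12)/2 = (-666*1/12)/2 = (½)*(-111/2) = -111/4)
139332 - B(-418, W) = 139332 - 1*(-111/4) = 139332 + 111/4 = 557439/4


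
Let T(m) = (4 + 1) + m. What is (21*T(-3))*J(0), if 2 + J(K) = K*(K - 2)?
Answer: -84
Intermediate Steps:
T(m) = 5 + m
J(K) = -2 + K*(-2 + K) (J(K) = -2 + K*(K - 2) = -2 + K*(-2 + K))
(21*T(-3))*J(0) = (21*(5 - 3))*(-2 + 0² - 2*0) = (21*2)*(-2 + 0 + 0) = 42*(-2) = -84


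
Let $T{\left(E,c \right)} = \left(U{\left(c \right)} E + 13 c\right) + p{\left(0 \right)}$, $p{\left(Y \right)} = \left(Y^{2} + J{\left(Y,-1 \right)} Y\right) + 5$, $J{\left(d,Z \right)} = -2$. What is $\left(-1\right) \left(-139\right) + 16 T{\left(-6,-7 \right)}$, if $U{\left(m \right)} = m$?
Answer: $-565$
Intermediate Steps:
$p{\left(Y \right)} = 5 + Y^{2} - 2 Y$ ($p{\left(Y \right)} = \left(Y^{2} - 2 Y\right) + 5 = 5 + Y^{2} - 2 Y$)
$T{\left(E,c \right)} = 5 + 13 c + E c$ ($T{\left(E,c \right)} = \left(c E + 13 c\right) + \left(5 + 0^{2} - 0\right) = \left(E c + 13 c\right) + \left(5 + 0 + 0\right) = \left(13 c + E c\right) + 5 = 5 + 13 c + E c$)
$\left(-1\right) \left(-139\right) + 16 T{\left(-6,-7 \right)} = \left(-1\right) \left(-139\right) + 16 \left(5 + 13 \left(-7\right) - -42\right) = 139 + 16 \left(5 - 91 + 42\right) = 139 + 16 \left(-44\right) = 139 - 704 = -565$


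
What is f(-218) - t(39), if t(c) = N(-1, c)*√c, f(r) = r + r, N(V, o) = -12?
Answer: -436 + 12*√39 ≈ -361.06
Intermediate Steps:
f(r) = 2*r
t(c) = -12*√c
f(-218) - t(39) = 2*(-218) - (-12)*√39 = -436 + 12*√39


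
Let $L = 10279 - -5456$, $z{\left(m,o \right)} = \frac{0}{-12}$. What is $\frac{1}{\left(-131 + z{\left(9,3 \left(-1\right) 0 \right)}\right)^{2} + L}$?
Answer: $\frac{1}{32896} \approx 3.0399 \cdot 10^{-5}$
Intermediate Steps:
$z{\left(m,o \right)} = 0$ ($z{\left(m,o \right)} = 0 \left(- \frac{1}{12}\right) = 0$)
$L = 15735$ ($L = 10279 + 5456 = 15735$)
$\frac{1}{\left(-131 + z{\left(9,3 \left(-1\right) 0 \right)}\right)^{2} + L} = \frac{1}{\left(-131 + 0\right)^{2} + 15735} = \frac{1}{\left(-131\right)^{2} + 15735} = \frac{1}{17161 + 15735} = \frac{1}{32896}$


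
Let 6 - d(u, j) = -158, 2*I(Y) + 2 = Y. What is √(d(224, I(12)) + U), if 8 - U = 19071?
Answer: I*√18899 ≈ 137.47*I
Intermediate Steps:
U = -19063 (U = 8 - 1*19071 = 8 - 19071 = -19063)
I(Y) = -1 + Y/2
d(u, j) = 164 (d(u, j) = 6 - 1*(-158) = 6 + 158 = 164)
√(d(224, I(12)) + U) = √(164 - 19063) = √(-18899) = I*√18899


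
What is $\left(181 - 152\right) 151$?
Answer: $4379$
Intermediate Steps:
$\left(181 - 152\right) 151 = 29 \cdot 151 = 4379$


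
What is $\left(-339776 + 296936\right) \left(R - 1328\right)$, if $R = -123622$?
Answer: $5352858000$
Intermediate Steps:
$\left(-339776 + 296936\right) \left(R - 1328\right) = \left(-339776 + 296936\right) \left(-123622 - 1328\right) = \left(-42840\right) \left(-124950\right) = 5352858000$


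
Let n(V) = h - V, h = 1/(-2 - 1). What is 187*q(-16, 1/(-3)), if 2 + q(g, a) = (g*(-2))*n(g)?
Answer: 280126/3 ≈ 93375.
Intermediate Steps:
h = -1/3 (h = 1/(-3) = -1/3 ≈ -0.33333)
n(V) = -1/3 - V
q(g, a) = -2 - 2*g*(-1/3 - g) (q(g, a) = -2 + (g*(-2))*(-1/3 - g) = -2 + (-2*g)*(-1/3 - g) = -2 - 2*g*(-1/3 - g))
187*q(-16, 1/(-3)) = 187*(-2 + (2/3)*(-16)*(1 + 3*(-16))) = 187*(-2 + (2/3)*(-16)*(1 - 48)) = 187*(-2 + (2/3)*(-16)*(-47)) = 187*(-2 + 1504/3) = 187*(1498/3) = 280126/3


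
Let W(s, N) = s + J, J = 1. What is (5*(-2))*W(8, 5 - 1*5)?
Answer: -90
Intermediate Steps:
W(s, N) = 1 + s (W(s, N) = s + 1 = 1 + s)
(5*(-2))*W(8, 5 - 1*5) = (5*(-2))*(1 + 8) = -10*9 = -90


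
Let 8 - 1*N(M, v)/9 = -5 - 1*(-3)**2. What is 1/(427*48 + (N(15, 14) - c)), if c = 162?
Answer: 1/20532 ≈ 4.8704e-5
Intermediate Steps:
N(M, v) = 198 (N(M, v) = 72 - 9*(-5 - 1*(-3)**2) = 72 - 9*(-5 - 1*9) = 72 - 9*(-5 - 9) = 72 - 9*(-14) = 72 + 126 = 198)
1/(427*48 + (N(15, 14) - c)) = 1/(427*48 + (198 - 1*162)) = 1/(20496 + (198 - 162)) = 1/(20496 + 36) = 1/20532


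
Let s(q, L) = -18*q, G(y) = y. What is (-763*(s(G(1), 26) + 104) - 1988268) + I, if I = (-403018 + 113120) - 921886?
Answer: -3265670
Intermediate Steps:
I = -1211784 (I = -289898 - 921886 = -1211784)
(-763*(s(G(1), 26) + 104) - 1988268) + I = (-763*(-18*1 + 104) - 1988268) - 1211784 = (-763*(-18 + 104) - 1988268) - 1211784 = (-763*86 - 1988268) - 1211784 = (-65618 - 1988268) - 1211784 = -2053886 - 1211784 = -3265670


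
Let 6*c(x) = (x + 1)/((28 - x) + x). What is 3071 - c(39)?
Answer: 64486/21 ≈ 3070.8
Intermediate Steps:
c(x) = 1/168 + x/168 (c(x) = ((x + 1)/((28 - x) + x))/6 = ((1 + x)/28)/6 = ((1 + x)*(1/28))/6 = (1/28 + x/28)/6 = 1/168 + x/168)
3071 - c(39) = 3071 - (1/168 + (1/168)*39) = 3071 - (1/168 + 13/56) = 3071 - 1*5/21 = 3071 - 5/21 = 64486/21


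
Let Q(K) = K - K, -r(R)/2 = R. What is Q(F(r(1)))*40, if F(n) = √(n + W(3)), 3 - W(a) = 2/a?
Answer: 0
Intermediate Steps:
W(a) = 3 - 2/a
r(R) = -2*R
F(n) = √(7/3 + n) (F(n) = √(n + (3 - 2/3)) = √(n + (3 - 2*⅓)) = √(n + (3 - ⅔)) = √(n + 7/3) = √(7/3 + n))
Q(K) = 0
Q(F(r(1)))*40 = 0*40 = 0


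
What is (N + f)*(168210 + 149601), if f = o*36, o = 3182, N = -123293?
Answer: -2777985951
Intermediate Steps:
f = 114552 (f = 3182*36 = 114552)
(N + f)*(168210 + 149601) = (-123293 + 114552)*(168210 + 149601) = -8741*317811 = -2777985951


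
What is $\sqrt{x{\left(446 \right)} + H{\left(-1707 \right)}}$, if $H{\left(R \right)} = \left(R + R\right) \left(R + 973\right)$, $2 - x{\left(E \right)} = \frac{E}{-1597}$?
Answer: $\frac{2 \sqrt{1597753629091}}{1597} \approx 1583.0$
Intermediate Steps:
$x{\left(E \right)} = 2 + \frac{E}{1597}$ ($x{\left(E \right)} = 2 - \frac{E}{-1597} = 2 - E \left(- \frac{1}{1597}\right) = 2 - - \frac{E}{1597} = 2 + \frac{E}{1597}$)
$H{\left(R \right)} = 2 R \left(973 + R\right)$
$\sqrt{x{\left(446 \right)} + H{\left(-1707 \right)}} = \sqrt{\left(2 + \frac{1}{1597} \cdot 446\right) + 2 \left(-1707\right) \left(973 - 1707\right)} = \sqrt{\left(2 + \frac{446}{1597}\right) + 2 \left(-1707\right) \left(-734\right)} = \sqrt{\frac{3640}{1597} + 2505876} = \sqrt{\frac{4001887612}{1597}} = \frac{2 \sqrt{1597753629091}}{1597}$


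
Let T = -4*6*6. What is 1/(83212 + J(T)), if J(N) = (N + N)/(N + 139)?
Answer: 5/416348 ≈ 1.2009e-5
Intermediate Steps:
T = -144 (T = -24*6 = -144)
J(N) = 2*N/(139 + N) (J(N) = (2*N)/(139 + N) = 2*N/(139 + N))
1/(83212 + J(T)) = 1/(83212 + 2*(-144)/(139 - 144)) = 1/(83212 + 2*(-144)/(-5)) = 1/(83212 + 2*(-144)*(-⅕)) = 1/(83212 + 288/5) = 1/(416348/5) = 5/416348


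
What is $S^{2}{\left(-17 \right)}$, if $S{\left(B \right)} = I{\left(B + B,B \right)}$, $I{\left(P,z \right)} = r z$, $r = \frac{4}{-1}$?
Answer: $4624$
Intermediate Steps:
$r = -4$ ($r = 4 \left(-1\right) = -4$)
$I{\left(P,z \right)} = - 4 z$
$S{\left(B \right)} = - 4 B$
$S^{2}{\left(-17 \right)} = \left(\left(-4\right) \left(-17\right)\right)^{2} = 68^{2} = 4624$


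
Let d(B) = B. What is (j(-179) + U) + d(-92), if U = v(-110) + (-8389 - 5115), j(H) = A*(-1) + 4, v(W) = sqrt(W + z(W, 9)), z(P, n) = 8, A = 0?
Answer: -13592 + I*sqrt(102) ≈ -13592.0 + 10.1*I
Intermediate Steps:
v(W) = sqrt(8 + W) (v(W) = sqrt(W + 8) = sqrt(8 + W))
j(H) = 4 (j(H) = 0*(-1) + 4 = 0 + 4 = 4)
U = -13504 + I*sqrt(102) (U = sqrt(8 - 110) + (-8389 - 5115) = sqrt(-102) - 13504 = I*sqrt(102) - 13504 = -13504 + I*sqrt(102) ≈ -13504.0 + 10.1*I)
(j(-179) + U) + d(-92) = (4 + (-13504 + I*sqrt(102))) - 92 = (-13500 + I*sqrt(102)) - 92 = -13592 + I*sqrt(102)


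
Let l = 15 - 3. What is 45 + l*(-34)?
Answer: -363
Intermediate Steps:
l = 12
45 + l*(-34) = 45 + 12*(-34) = 45 - 408 = -363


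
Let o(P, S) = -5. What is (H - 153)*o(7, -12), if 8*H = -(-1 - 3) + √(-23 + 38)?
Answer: 1525/2 - 5*√15/8 ≈ 760.08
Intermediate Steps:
H = ½ + √15/8 (H = (-(-1 - 3) + √(-23 + 38))/8 = (-1*(-4) + √15)/8 = (4 + √15)/8 = ½ + √15/8 ≈ 0.98412)
(H - 153)*o(7, -12) = ((½ + √15/8) - 153)*(-5) = (-305/2 + √15/8)*(-5) = 1525/2 - 5*√15/8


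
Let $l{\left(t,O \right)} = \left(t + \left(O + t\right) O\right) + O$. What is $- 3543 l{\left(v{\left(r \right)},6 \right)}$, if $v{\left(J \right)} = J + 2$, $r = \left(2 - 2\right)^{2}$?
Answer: $-198408$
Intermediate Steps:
$r = 0$ ($r = 0^{2} = 0$)
$v{\left(J \right)} = 2 + J$
$l{\left(t,O \right)} = O + t + O \left(O + t\right)$ ($l{\left(t,O \right)} = \left(t + O \left(O + t\right)\right) + O = O + t + O \left(O + t\right)$)
$- 3543 l{\left(v{\left(r \right)},6 \right)} = - 3543 \left(6 + \left(2 + 0\right) + 6^{2} + 6 \left(2 + 0\right)\right) = - 3543 \left(6 + 2 + 36 + 6 \cdot 2\right) = - 3543 \left(6 + 2 + 36 + 12\right) = \left(-3543\right) 56 = -198408$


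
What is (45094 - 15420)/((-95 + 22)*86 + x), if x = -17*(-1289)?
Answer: 29674/15635 ≈ 1.8979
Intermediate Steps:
x = 21913
(45094 - 15420)/((-95 + 22)*86 + x) = (45094 - 15420)/((-95 + 22)*86 + 21913) = 29674/(-73*86 + 21913) = 29674/(-6278 + 21913) = 29674/15635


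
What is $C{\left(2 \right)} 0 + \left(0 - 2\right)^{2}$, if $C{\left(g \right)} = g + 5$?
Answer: $4$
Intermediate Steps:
$C{\left(g \right)} = 5 + g$
$C{\left(2 \right)} 0 + \left(0 - 2\right)^{2} = \left(5 + 2\right) 0 + \left(0 - 2\right)^{2} = 7 \cdot 0 + \left(-2\right)^{2} = 0 + 4 = 4$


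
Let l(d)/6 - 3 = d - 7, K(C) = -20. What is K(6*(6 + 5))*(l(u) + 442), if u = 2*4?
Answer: -9320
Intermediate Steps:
u = 8
l(d) = -24 + 6*d (l(d) = 18 + 6*(d - 7) = 18 + 6*(-7 + d) = 18 + (-42 + 6*d) = -24 + 6*d)
K(6*(6 + 5))*(l(u) + 442) = -20*((-24 + 6*8) + 442) = -20*((-24 + 48) + 442) = -20*(24 + 442) = -20*466 = -9320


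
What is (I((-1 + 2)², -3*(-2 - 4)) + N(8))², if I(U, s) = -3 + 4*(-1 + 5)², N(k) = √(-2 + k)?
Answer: (61 + √6)² ≈ 4025.8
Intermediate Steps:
I(U, s) = 61 (I(U, s) = -3 + 4*4² = -3 + 4*16 = -3 + 64 = 61)
(I((-1 + 2)², -3*(-2 - 4)) + N(8))² = (61 + √(-2 + 8))² = (61 + √6)²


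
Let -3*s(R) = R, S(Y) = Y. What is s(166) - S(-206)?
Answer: 452/3 ≈ 150.67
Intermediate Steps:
s(R) = -R/3
s(166) - S(-206) = -⅓*166 - 1*(-206) = -166/3 + 206 = 452/3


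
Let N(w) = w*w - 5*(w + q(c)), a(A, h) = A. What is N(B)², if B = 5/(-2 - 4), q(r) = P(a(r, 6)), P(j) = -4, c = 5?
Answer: 801025/1296 ≈ 618.08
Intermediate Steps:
q(r) = -4
B = -⅚ (B = 5/(-6) = 5*(-⅙) = -⅚ ≈ -0.83333)
N(w) = 20 + w² - 5*w (N(w) = w*w - 5*(w - 4) = w² - 5*(-4 + w) = w² + (20 - 5*w) = 20 + w² - 5*w)
N(B)² = (20 + (-⅚)² - 5*(-⅚))² = (20 + 25/36 + 25/6)² = (895/36)² = 801025/1296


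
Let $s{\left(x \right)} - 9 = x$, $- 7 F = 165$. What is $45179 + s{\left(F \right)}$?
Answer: $\frac{316151}{7} \approx 45164.0$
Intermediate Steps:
$F = - \frac{165}{7}$ ($F = \left(- \frac{1}{7}\right) 165 = - \frac{165}{7} \approx -23.571$)
$s{\left(x \right)} = 9 + x$
$45179 + s{\left(F \right)} = 45179 + \left(9 - \frac{165}{7}\right) = 45179 - \frac{102}{7} = \frac{316151}{7}$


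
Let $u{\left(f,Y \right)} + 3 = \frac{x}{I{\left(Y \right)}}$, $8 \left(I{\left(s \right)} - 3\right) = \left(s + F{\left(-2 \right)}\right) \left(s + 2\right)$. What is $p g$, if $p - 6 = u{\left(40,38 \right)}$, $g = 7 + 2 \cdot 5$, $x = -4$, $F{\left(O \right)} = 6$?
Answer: $\frac{11305}{223} \approx 50.695$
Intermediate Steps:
$I{\left(s \right)} = 3 + \frac{\left(2 + s\right) \left(6 + s\right)}{8}$ ($I{\left(s \right)} = 3 + \frac{\left(s + 6\right) \left(s + 2\right)}{8} = 3 + \frac{\left(6 + s\right) \left(2 + s\right)}{8} = 3 + \frac{\left(2 + s\right) \left(6 + s\right)}{8}$)
$u{\left(f,Y \right)} = -3 - \frac{4}{\frac{9}{2} + Y + \frac{Y^{2}}{8}}$
$g = 17$ ($g = 7 + 10 = 17$)
$p = \frac{665}{223}$ ($p = 6 + \frac{-140 - 912 - 3 \cdot 38^{2}}{36 + 38^{2} + 8 \cdot 38} = 6 + \frac{-140 - 912 - 4332}{36 + 1444 + 304} = 6 + \frac{-140 - 912 - 4332}{1784} = 6 + \frac{1}{1784} \left(-5384\right) = 6 - \frac{673}{223} = \frac{665}{223} \approx 2.9821$)
$p g = \frac{665}{223} \cdot 17 = \frac{11305}{223}$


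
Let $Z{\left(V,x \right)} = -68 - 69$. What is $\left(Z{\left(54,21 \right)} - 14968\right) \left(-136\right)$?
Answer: $2054280$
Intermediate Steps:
$Z{\left(V,x \right)} = -137$
$\left(Z{\left(54,21 \right)} - 14968\right) \left(-136\right) = \left(-137 - 14968\right) \left(-136\right) = \left(-15105\right) \left(-136\right) = 2054280$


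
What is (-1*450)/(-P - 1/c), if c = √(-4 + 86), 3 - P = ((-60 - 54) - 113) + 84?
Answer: 1795800/582637 - 150*√82/582637 ≈ 3.0799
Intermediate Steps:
P = 146 (P = 3 - (((-60 - 54) - 113) + 84) = 3 - ((-114 - 113) + 84) = 3 - (-227 + 84) = 3 - 1*(-143) = 3 + 143 = 146)
c = √82 ≈ 9.0554
(-1*450)/(-P - 1/c) = (-1*450)/(-1*146 - 1/(√82)) = -450/(-146 - √82/82)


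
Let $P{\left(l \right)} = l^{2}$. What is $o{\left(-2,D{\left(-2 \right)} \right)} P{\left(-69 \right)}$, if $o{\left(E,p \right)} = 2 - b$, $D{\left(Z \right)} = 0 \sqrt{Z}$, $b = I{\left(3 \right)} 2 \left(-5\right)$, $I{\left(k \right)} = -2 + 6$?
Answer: $199962$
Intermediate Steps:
$I{\left(k \right)} = 4$
$b = -40$ ($b = 4 \cdot 2 \left(-5\right) = 8 \left(-5\right) = -40$)
$D{\left(Z \right)} = 0$
$o{\left(E,p \right)} = 42$ ($o{\left(E,p \right)} = 2 - -40 = 2 + 40 = 42$)
$o{\left(-2,D{\left(-2 \right)} \right)} P{\left(-69 \right)} = 42 \left(-69\right)^{2} = 42 \cdot 4761 = 199962$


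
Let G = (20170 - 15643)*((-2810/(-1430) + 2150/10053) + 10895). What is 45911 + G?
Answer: 7887107850585/159731 ≈ 4.9377e+7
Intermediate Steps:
G = 7879774440644/159731 (G = 4527*((-2810*(-1/1430) + 2150*(1/10053)) + 10895) = 4527*((281/143 + 2150/10053) + 10895) = 4527*(3132343/1437579 + 10895) = 4527*(15665555548/1437579) = 7879774440644/159731 ≈ 4.9332e+7)
45911 + G = 45911 + 7879774440644/159731 = 7887107850585/159731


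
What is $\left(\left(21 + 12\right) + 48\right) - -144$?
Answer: $225$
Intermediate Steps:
$\left(\left(21 + 12\right) + 48\right) - -144 = \left(33 + 48\right) + 144 = 81 + 144 = 225$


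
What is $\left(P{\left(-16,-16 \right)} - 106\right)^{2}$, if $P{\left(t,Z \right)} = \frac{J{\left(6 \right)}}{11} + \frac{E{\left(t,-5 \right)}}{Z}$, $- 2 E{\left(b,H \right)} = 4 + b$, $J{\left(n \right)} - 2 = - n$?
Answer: $\frac{88228449}{7744} \approx 11393.0$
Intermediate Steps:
$J{\left(n \right)} = 2 - n$
$E{\left(b,H \right)} = -2 - \frac{b}{2}$ ($E{\left(b,H \right)} = - \frac{4 + b}{2} = -2 - \frac{b}{2}$)
$P{\left(t,Z \right)} = - \frac{4}{11} + \frac{-2 - \frac{t}{2}}{Z}$ ($P{\left(t,Z \right)} = \frac{2 - 6}{11} + \frac{-2 - \frac{t}{2}}{Z} = \left(2 - 6\right) \frac{1}{11} + \frac{-2 - \frac{t}{2}}{Z} = \left(-4\right) \frac{1}{11} + \frac{-2 - \frac{t}{2}}{Z} = - \frac{4}{11} + \frac{-2 - \frac{t}{2}}{Z}$)
$\left(P{\left(-16,-16 \right)} - 106\right)^{2} = \left(\frac{-44 - -176 - -128}{22 \left(-16\right)} - 106\right)^{2} = \left(\frac{1}{22} \left(- \frac{1}{16}\right) \left(-44 + 176 + 128\right) - 106\right)^{2} = \left(\frac{1}{22} \left(- \frac{1}{16}\right) 260 - 106\right)^{2} = \left(- \frac{65}{88} - 106\right)^{2} = \left(- \frac{9393}{88}\right)^{2} = \frac{88228449}{7744}$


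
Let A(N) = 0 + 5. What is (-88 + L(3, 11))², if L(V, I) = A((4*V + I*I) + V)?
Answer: 6889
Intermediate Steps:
A(N) = 5
L(V, I) = 5
(-88 + L(3, 11))² = (-88 + 5)² = (-83)² = 6889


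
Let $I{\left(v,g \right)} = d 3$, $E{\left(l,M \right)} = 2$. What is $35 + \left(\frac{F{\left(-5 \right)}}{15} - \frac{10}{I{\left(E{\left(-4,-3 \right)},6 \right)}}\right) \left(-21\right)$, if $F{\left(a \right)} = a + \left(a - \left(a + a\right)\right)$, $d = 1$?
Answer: $105$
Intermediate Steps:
$F{\left(a \right)} = 0$ ($F{\left(a \right)} = a + \left(a - 2 a\right) = a - a = 0$)
$I{\left(v,g \right)} = 3$ ($I{\left(v,g \right)} = 1 \cdot 3 = 3$)
$35 + \left(\frac{F{\left(-5 \right)}}{15} - \frac{10}{I{\left(E{\left(-4,-3 \right)},6 \right)}}\right) \left(-21\right) = 35 + \left(\frac{0}{15} - \frac{10}{3}\right) \left(-21\right) = 35 + \left(0 \cdot \frac{1}{15} - \frac{10}{3}\right) \left(-21\right) = 35 + \left(0 - \frac{10}{3}\right) \left(-21\right) = 35 - -70 = 35 + 70 = 105$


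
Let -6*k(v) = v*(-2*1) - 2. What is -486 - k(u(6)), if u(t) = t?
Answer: -1465/3 ≈ -488.33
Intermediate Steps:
k(v) = ⅓ + v/3 (k(v) = -(v*(-2*1) - 2)/6 = -(v*(-2) - 2)/6 = -(-2*v - 2)/6 = -(-2 - 2*v)/6 = ⅓ + v/3)
-486 - k(u(6)) = -486 - (⅓ + (⅓)*6) = -486 - (⅓ + 2) = -486 - 1*7/3 = -486 - 7/3 = -1465/3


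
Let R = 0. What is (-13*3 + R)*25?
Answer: -975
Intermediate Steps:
(-13*3 + R)*25 = (-13*3 + 0)*25 = (-39 + 0)*25 = -39*25 = -975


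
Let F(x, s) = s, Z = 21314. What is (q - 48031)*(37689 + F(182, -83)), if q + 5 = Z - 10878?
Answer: -1413985600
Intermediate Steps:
q = 10431 (q = -5 + (21314 - 10878) = -5 + 10436 = 10431)
(q - 48031)*(37689 + F(182, -83)) = (10431 - 48031)*(37689 - 83) = -37600*37606 = -1413985600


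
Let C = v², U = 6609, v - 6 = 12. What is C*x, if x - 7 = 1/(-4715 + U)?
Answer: 2147958/947 ≈ 2268.2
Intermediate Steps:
v = 18 (v = 6 + 12 = 18)
C = 324 (C = 18² = 324)
x = 13259/1894 (x = 7 + 1/(-4715 + 6609) = 7 + 1/1894 = 13259/1894 ≈ 7.0005)
C*x = 324*(13259/1894) = 2147958/947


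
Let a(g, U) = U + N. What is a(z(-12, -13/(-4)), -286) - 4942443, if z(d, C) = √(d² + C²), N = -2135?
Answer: -4944864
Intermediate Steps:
z(d, C) = √(C² + d²)
a(g, U) = -2135 + U (a(g, U) = U - 2135 = -2135 + U)
a(z(-12, -13/(-4)), -286) - 4942443 = (-2135 - 286) - 4942443 = -2421 - 4942443 = -4944864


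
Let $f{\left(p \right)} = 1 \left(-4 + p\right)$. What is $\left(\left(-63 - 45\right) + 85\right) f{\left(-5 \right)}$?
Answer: $207$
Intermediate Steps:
$f{\left(p \right)} = -4 + p$
$\left(\left(-63 - 45\right) + 85\right) f{\left(-5 \right)} = \left(\left(-63 - 45\right) + 85\right) \left(-4 - 5\right) = \left(-108 + 85\right) \left(-9\right) = \left(-23\right) \left(-9\right) = 207$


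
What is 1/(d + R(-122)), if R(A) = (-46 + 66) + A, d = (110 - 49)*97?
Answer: 1/5815 ≈ 0.00017197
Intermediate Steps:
d = 5917 (d = 61*97 = 5917)
R(A) = 20 + A
1/(d + R(-122)) = 1/(5917 + (20 - 122)) = 1/(5917 - 102) = 1/5815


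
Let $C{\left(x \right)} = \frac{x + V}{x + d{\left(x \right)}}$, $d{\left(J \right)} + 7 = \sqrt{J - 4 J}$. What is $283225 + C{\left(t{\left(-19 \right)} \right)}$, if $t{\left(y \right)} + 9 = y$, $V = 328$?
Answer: $\frac{46164175}{163} - \frac{600 \sqrt{21}}{1141} \approx 2.8321 \cdot 10^{5}$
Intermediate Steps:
$t{\left(y \right)} = -9 + y$
$d{\left(J \right)} = -7 + \sqrt{3} \sqrt{- J}$ ($d{\left(J \right)} = -7 + \sqrt{J - 4 J} = -7 + \sqrt{- 3 J} = -7 + \sqrt{3} \sqrt{- J}$)
$C{\left(x \right)} = \frac{328 + x}{-7 + x + \sqrt{3} \sqrt{- x}}$ ($C{\left(x \right)} = \frac{x + 328}{x + \left(-7 + \sqrt{3} \sqrt{- x}\right)} = \frac{328 + x}{-7 + x + \sqrt{3} \sqrt{- x}}$)
$283225 + C{\left(t{\left(-19 \right)} \right)} = 283225 + \frac{328 - 28}{-7 - 28 + \sqrt{3} \sqrt{- (-9 - 19)}} = 283225 + \frac{328 - 28}{-7 - 28 + \sqrt{3} \sqrt{\left(-1\right) \left(-28\right)}} = 283225 + \frac{1}{-7 - 28 + \sqrt{3} \sqrt{28}} \cdot 300 = 283225 + \frac{1}{-7 - 28 + \sqrt{3} \cdot 2 \sqrt{7}} \cdot 300 = 283225 + \frac{1}{-7 - 28 + 2 \sqrt{21}} \cdot 300 = 283225 + \frac{1}{-35 + 2 \sqrt{21}} \cdot 300 = 283225 + \frac{300}{-35 + 2 \sqrt{21}}$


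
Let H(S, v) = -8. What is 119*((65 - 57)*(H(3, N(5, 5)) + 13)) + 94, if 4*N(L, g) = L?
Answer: 4854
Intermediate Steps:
N(L, g) = L/4
119*((65 - 57)*(H(3, N(5, 5)) + 13)) + 94 = 119*((65 - 57)*(-8 + 13)) + 94 = 119*(8*5) + 94 = 119*40 + 94 = 4760 + 94 = 4854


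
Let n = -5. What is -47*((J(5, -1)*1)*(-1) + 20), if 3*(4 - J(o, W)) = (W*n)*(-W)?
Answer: -2491/3 ≈ -830.33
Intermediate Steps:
J(o, W) = 4 - 5*W²/3 (J(o, W) = 4 - W*(-5)*(-W)/3 = 4 - (-5*W)*(-W)/3 = 4 - 5*W²/3)
-47*((J(5, -1)*1)*(-1) + 20) = -47*(((4 - 5/3*(-1)²)*1)*(-1) + 20) = -47*(((4 - 5/3*1)*1)*(-1) + 20) = -47*(((4 - 5/3)*1)*(-1) + 20) = -47*(((7/3)*1)*(-1) + 20) = -47*((7/3)*(-1) + 20) = -47*(-7/3 + 20) = -47*53/3 = -2491/3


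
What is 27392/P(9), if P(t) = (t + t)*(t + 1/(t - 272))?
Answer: 1801024/10647 ≈ 169.16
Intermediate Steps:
P(t) = 2*t*(t + 1/(-272 + t)) (P(t) = (2*t)*(t + 1/(-272 + t)) = 2*t*(t + 1/(-272 + t)))
27392/P(9) = 27392/((2*9*(1 + 9**2 - 272*9)/(-272 + 9))) = 27392/((2*9*(1 + 81 - 2448)/(-263))) = 27392/((2*9*(-1/263)*(-2366))) = 27392/(42588/263) = 27392*(263/42588) = 1801024/10647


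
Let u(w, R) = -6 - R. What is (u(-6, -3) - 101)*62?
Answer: -6448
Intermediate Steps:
(u(-6, -3) - 101)*62 = ((-6 - 1*(-3)) - 101)*62 = ((-6 + 3) - 101)*62 = (-3 - 101)*62 = -104*62 = -6448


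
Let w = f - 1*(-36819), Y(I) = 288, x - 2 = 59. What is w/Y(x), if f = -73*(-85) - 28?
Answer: 3583/24 ≈ 149.29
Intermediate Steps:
x = 61 (x = 2 + 59 = 61)
f = 6177 (f = 6205 - 28 = 6177)
w = 42996 (w = 6177 - 1*(-36819) = 6177 + 36819 = 42996)
w/Y(x) = 42996/288 = 42996*(1/288) = 3583/24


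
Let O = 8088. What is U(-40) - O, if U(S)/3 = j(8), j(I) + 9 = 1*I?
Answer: -8091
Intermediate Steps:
j(I) = -9 + I (j(I) = -9 + 1*I = -9 + I)
U(S) = -3 (U(S) = 3*(-9 + 8) = 3*(-1) = -3)
U(-40) - O = -3 - 1*8088 = -3 - 8088 = -8091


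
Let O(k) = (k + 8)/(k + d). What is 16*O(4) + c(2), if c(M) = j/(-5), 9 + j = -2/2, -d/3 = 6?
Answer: -82/7 ≈ -11.714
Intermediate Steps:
d = -18 (d = -3*6 = -18)
j = -10 (j = -9 - 2/2 = -9 - 2*½ = -9 - 1 = -10)
O(k) = (8 + k)/(-18 + k) (O(k) = (k + 8)/(k - 18) = (8 + k)/(-18 + k))
c(M) = 2 (c(M) = -10/(-5) = -10*(-⅕) = 2)
16*O(4) + c(2) = 16*((8 + 4)/(-18 + 4)) + 2 = 16*(12/(-14)) + 2 = 16*(-1/14*12) + 2 = 16*(-6/7) + 2 = -96/7 + 2 = -82/7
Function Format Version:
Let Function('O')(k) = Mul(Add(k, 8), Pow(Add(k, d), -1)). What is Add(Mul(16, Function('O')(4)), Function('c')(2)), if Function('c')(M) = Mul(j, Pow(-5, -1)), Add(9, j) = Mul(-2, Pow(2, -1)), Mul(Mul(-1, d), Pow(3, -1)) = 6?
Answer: Rational(-82, 7) ≈ -11.714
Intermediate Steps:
d = -18 (d = Mul(-3, 6) = -18)
j = -10 (j = Add(-9, Mul(-2, Pow(2, -1))) = Add(-9, Mul(-2, Rational(1, 2))) = Add(-9, -1) = -10)
Function('O')(k) = Mul(Pow(Add(-18, k), -1), Add(8, k)) (Function('O')(k) = Mul(Add(k, 8), Pow(Add(k, -18), -1)) = Mul(Add(8, k), Pow(Add(-18, k), -1)) = Mul(Pow(Add(-18, k), -1), Add(8, k)))
Function('c')(M) = 2 (Function('c')(M) = Mul(-10, Pow(-5, -1)) = Mul(-10, Rational(-1, 5)) = 2)
Add(Mul(16, Function('O')(4)), Function('c')(2)) = Add(Mul(16, Mul(Pow(Add(-18, 4), -1), Add(8, 4))), 2) = Add(Mul(16, Mul(Pow(-14, -1), 12)), 2) = Add(Mul(16, Mul(Rational(-1, 14), 12)), 2) = Add(Mul(16, Rational(-6, 7)), 2) = Add(Rational(-96, 7), 2) = Rational(-82, 7)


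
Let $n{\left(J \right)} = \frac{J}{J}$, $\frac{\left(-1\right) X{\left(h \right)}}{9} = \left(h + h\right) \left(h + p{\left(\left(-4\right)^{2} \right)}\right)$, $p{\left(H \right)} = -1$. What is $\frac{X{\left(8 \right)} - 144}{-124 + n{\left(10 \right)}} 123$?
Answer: $1152$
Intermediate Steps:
$X{\left(h \right)} = - 18 h \left(-1 + h\right)$ ($X{\left(h \right)} = - 9 \left(h + h\right) \left(h - 1\right) = - 9 \cdot 2 h \left(-1 + h\right) = - 18 h \left(-1 + h\right)$)
$n{\left(J \right)} = 1$
$\frac{X{\left(8 \right)} - 144}{-124 + n{\left(10 \right)}} 123 = \frac{18 \cdot 8 \left(1 - 8\right) - 144}{-124 + 1} \cdot 123 = \frac{18 \cdot 8 \left(1 - 8\right) - 144}{-123} \cdot 123 = \left(18 \cdot 8 \left(-7\right) - 144\right) \left(- \frac{1}{123}\right) 123 = \left(-1008 - 144\right) \left(- \frac{1}{123}\right) 123 = \left(-1152\right) \left(- \frac{1}{123}\right) 123 = \frac{384}{41} \cdot 123 = 1152$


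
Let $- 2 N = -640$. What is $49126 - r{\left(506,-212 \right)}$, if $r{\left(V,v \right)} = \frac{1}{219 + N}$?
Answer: $\frac{26478913}{539} \approx 49126.0$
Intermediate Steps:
$N = 320$ ($N = \left(- \frac{1}{2}\right) \left(-640\right) = 320$)
$r{\left(V,v \right)} = \frac{1}{539}$ ($r{\left(V,v \right)} = \frac{1}{219 + 320} = \frac{1}{539}$)
$49126 - r{\left(506,-212 \right)} = 49126 - \frac{1}{539} = \frac{26478913}{539}$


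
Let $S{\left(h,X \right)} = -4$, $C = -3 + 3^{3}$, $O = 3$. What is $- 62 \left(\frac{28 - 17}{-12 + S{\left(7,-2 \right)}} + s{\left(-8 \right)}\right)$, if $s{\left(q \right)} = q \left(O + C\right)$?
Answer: $\frac{107477}{8} \approx 13435.0$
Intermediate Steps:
$C = 24$ ($C = -3 + 27 = 24$)
$s{\left(q \right)} = 27 q$ ($s{\left(q \right)} = q \left(3 + 24\right) = q 27 = 27 q$)
$- 62 \left(\frac{28 - 17}{-12 + S{\left(7,-2 \right)}} + s{\left(-8 \right)}\right) = - 62 \left(\frac{28 - 17}{-12 - 4} + 27 \left(-8\right)\right) = - 62 \left(\frac{11}{-16} - 216\right) = - 62 \left(11 \left(- \frac{1}{16}\right) - 216\right) = - 62 \left(- \frac{11}{16} - 216\right) = \left(-62\right) \left(- \frac{3467}{16}\right) = \frac{107477}{8}$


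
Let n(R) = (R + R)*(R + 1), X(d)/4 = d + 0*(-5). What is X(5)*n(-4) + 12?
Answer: 492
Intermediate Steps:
X(d) = 4*d (X(d) = 4*(d + 0*(-5)) = 4*(d + 0) = 4*d)
n(R) = 2*R*(1 + R) (n(R) = (2*R)*(1 + R) = 2*R*(1 + R))
X(5)*n(-4) + 12 = (4*5)*(2*(-4)*(1 - 4)) + 12 = 20*(2*(-4)*(-3)) + 12 = 20*24 + 12 = 480 + 12 = 492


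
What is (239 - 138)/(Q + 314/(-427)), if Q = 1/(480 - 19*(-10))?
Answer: -28895090/209953 ≈ -137.63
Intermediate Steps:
Q = 1/670 (Q = 1/(480 + 190) = 1/670 ≈ 0.0014925)
(239 - 138)/(Q + 314/(-427)) = (239 - 138)/(1/670 + 314/(-427)) = 101/(1/670 + 314*(-1/427)) = 101/(1/670 - 314/427) = 101/(-209953/286090) = 101*(-286090/209953) = -28895090/209953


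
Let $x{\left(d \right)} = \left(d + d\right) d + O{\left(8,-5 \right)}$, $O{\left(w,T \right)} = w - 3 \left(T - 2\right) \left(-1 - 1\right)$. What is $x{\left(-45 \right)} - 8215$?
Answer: $-4199$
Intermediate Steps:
$O{\left(w,T \right)} = -12 + w + 6 T$ ($O{\left(w,T \right)} = w - 3 \left(-2 + T\right) \left(-2\right) = w - 3 \left(4 - 2 T\right) = w + \left(-12 + 6 T\right) = -12 + w + 6 T$)
$x{\left(d \right)} = -34 + 2 d^{2}$ ($x{\left(d \right)} = \left(d + d\right) d + \left(-12 + 8 + 6 \left(-5\right)\right) = 2 d d - 34 = 2 d^{2} - 34 = -34 + 2 d^{2}$)
$x{\left(-45 \right)} - 8215 = \left(-34 + 2 \left(-45\right)^{2}\right) - 8215 = \left(-34 + 2 \cdot 2025\right) - 8215 = \left(-34 + 4050\right) - 8215 = 4016 - 8215 = -4199$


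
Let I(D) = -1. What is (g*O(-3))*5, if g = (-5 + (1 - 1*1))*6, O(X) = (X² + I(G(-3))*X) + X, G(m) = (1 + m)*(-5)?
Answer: -1350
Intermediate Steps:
G(m) = -5 - 5*m
O(X) = X² (O(X) = (X² - X) + X = X²)
g = -30 (g = (-5 + (1 - 1))*6 = (-5 + 0)*6 = -5*6 = -30)
(g*O(-3))*5 = -30*(-3)²*5 = -30*9*5 = -270*5 = -1350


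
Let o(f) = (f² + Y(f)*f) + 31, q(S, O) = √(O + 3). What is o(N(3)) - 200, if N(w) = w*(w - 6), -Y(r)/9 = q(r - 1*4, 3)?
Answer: -88 + 81*√6 ≈ 110.41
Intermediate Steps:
q(S, O) = √(3 + O)
Y(r) = -9*√6 (Y(r) = -9*√(3 + 3) = -9*√6)
N(w) = w*(-6 + w)
o(f) = 31 + f² - 9*f*√6 (o(f) = (f² + (-9*√6)*f) + 31 = (f² - 9*f*√6) + 31 = 31 + f² - 9*f*√6)
o(N(3)) - 200 = (31 + (3*(-6 + 3))² - 9*3*(-6 + 3)*√6) - 200 = (31 + (3*(-3))² - 9*3*(-3)*√6) - 200 = (31 + (-9)² - 9*(-9)*√6) - 200 = (31 + 81 + 81*√6) - 200 = (112 + 81*√6) - 200 = -88 + 81*√6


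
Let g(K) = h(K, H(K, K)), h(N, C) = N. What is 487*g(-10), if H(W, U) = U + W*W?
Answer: -4870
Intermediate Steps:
H(W, U) = U + W²
g(K) = K
487*g(-10) = 487*(-10) = -4870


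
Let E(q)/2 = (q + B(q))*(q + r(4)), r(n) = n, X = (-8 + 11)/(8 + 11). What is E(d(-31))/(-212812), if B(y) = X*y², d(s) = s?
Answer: 30969/1010857 ≈ 0.030636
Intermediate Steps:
X = 3/19 ≈ 0.15789
B(y) = 3*y²/19
E(q) = 2*(4 + q)*(q + 3*q²/19) (E(q) = 2*((q + 3*q²/19)*(q + 4)) = 2*((q + 3*q²/19)*(4 + q)) = 2*((4 + q)*(q + 3*q²/19)) = 2*(4 + q)*(q + 3*q²/19))
E(d(-31))/(-212812) = ((2/19)*(-31)*(76 + 3*(-31)² + 31*(-31)))/(-212812) = ((2/19)*(-31)*(76 + 3*961 - 961))*(-1/212812) = ((2/19)*(-31)*(76 + 2883 - 961))*(-1/212812) = ((2/19)*(-31)*1998)*(-1/212812) = -123876/19*(-1/212812) = 30969/1010857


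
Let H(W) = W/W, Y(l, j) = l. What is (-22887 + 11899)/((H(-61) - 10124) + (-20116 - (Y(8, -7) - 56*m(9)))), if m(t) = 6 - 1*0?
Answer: 10988/29911 ≈ 0.36736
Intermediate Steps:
m(t) = 6 (m(t) = 6 + 0 = 6)
H(W) = 1
(-22887 + 11899)/((H(-61) - 10124) + (-20116 - (Y(8, -7) - 56*m(9)))) = (-22887 + 11899)/((1 - 10124) + (-20116 - (8 - 56*6))) = -10988/(-10123 + (-20116 - (8 - 336))) = -10988/(-10123 + (-20116 - 1*(-328))) = -10988/(-10123 + (-20116 + 328)) = -10988/(-10123 - 19788) = -10988/(-29911) = -10988*(-1/29911) = 10988/29911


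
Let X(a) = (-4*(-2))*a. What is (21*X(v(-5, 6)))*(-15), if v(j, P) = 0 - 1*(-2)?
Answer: -5040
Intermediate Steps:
v(j, P) = 2 (v(j, P) = 0 + 2 = 2)
X(a) = 8*a
(21*X(v(-5, 6)))*(-15) = (21*(8*2))*(-15) = (21*16)*(-15) = 336*(-15) = -5040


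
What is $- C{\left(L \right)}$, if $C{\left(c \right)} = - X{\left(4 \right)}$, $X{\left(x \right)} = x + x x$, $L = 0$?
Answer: $20$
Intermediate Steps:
$X{\left(x \right)} = x + x^{2}$
$C{\left(c \right)} = -20$ ($C{\left(c \right)} = - 4 \left(1 + 4\right) = - 4 \cdot 5 = \left(-1\right) 20 = -20$)
$- C{\left(L \right)} = \left(-1\right) \left(-20\right) = 20$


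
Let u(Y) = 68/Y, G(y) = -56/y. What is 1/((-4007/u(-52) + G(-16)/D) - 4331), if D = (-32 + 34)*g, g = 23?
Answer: -1564/1981193 ≈ -0.00078942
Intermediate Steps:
D = 46 (D = (-32 + 34)*23 = 2*23 = 46)
1/((-4007/u(-52) + G(-16)/D) - 4331) = 1/((-4007/(68/(-52)) - 56/(-16)/46) - 4331) = 1/((-4007/(68*(-1/52)) - 56*(-1/16)*(1/46)) - 4331) = 1/((-4007/(-17/13) + (7/2)*(1/46)) - 4331) = 1/((-4007*(-13/17) + 7/92) - 4331) = 1/((52091/17 + 7/92) - 4331) = 1/(4792491/1564 - 4331) = 1/(-1981193/1564) = -1564/1981193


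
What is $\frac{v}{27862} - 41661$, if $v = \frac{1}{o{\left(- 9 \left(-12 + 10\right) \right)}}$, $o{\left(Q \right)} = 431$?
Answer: $- \frac{500287035041}{12008522} \approx -41661.0$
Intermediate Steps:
$v = \frac{1}{431} \approx 0.0023202$
$\frac{v}{27862} - 41661 = \frac{1}{431 \cdot 27862} - 41661 = \frac{1}{431} \cdot \frac{1}{27862} - 41661 = \frac{1}{12008522} - 41661 = - \frac{500287035041}{12008522}$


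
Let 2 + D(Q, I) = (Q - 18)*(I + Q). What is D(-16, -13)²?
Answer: 968256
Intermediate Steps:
D(Q, I) = -2 + (-18 + Q)*(I + Q) (D(Q, I) = -2 + (Q - 18)*(I + Q) = -2 + (-18 + Q)*(I + Q))
D(-16, -13)² = (-2 + (-16)² - 18*(-13) - 18*(-16) - 13*(-16))² = (-2 + 256 + 234 + 288 + 208)² = 984² = 968256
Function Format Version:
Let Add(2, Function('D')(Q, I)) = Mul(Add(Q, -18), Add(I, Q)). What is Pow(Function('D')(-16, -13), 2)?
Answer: 968256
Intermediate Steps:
Function('D')(Q, I) = Add(-2, Mul(Add(-18, Q), Add(I, Q))) (Function('D')(Q, I) = Add(-2, Mul(Add(Q, -18), Add(I, Q))) = Add(-2, Mul(Add(-18, Q), Add(I, Q))))
Pow(Function('D')(-16, -13), 2) = Pow(Add(-2, Pow(-16, 2), Mul(-18, -13), Mul(-18, -16), Mul(-13, -16)), 2) = Pow(Add(-2, 256, 234, 288, 208), 2) = Pow(984, 2) = 968256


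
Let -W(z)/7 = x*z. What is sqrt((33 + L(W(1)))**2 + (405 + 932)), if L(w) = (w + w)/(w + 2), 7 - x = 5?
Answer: sqrt(23269)/3 ≈ 50.847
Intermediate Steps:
x = 2 (x = 7 - 1*5 = 7 - 5 = 2)
W(z) = -14*z
L(w) = 2*w/(2 + w) (L(w) = (2*w)/(2 + w) = 2*w/(2 + w))
sqrt((33 + L(W(1)))**2 + (405 + 932)) = sqrt((33 + 2*(-14*1)/(2 - 14*1))**2 + (405 + 932)) = sqrt((33 + 2*(-14)/(2 - 14))**2 + 1337) = sqrt((33 + 2*(-14)/(-12))**2 + 1337) = sqrt((33 + 2*(-14)*(-1/12))**2 + 1337) = sqrt((33 + 7/3)**2 + 1337) = sqrt((106/3)**2 + 1337) = sqrt(11236/9 + 1337) = sqrt(23269/9) = sqrt(23269)/3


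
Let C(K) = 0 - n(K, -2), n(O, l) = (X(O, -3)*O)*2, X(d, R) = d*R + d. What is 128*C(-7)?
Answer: 25088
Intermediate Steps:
X(d, R) = d + R*d (X(d, R) = R*d + d = d + R*d)
n(O, l) = -4*O² (n(O, l) = ((O*(1 - 3))*O)*2 = ((O*(-2))*O)*2 = ((-2*O)*O)*2 = -2*O²*2 = -4*O²)
C(K) = 4*K² (C(K) = 0 - (-4)*K² = 0 + 4*K² = 4*K²)
128*C(-7) = 128*(4*(-7)²) = 128*(4*49) = 128*196 = 25088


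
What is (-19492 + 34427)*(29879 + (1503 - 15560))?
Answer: 236301570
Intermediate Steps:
(-19492 + 34427)*(29879 + (1503 - 15560)) = 14935*(29879 - 14057) = 14935*15822 = 236301570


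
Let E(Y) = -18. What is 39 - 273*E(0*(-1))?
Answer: 4953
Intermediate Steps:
39 - 273*E(0*(-1)) = 39 - 273*(-18) = 39 + 4914 = 4953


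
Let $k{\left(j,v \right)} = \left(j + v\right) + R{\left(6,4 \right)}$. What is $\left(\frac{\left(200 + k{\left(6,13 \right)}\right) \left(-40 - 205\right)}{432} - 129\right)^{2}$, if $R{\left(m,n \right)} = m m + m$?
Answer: $\frac{176810209}{2304} \approx 76741.0$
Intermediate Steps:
$R{\left(m,n \right)} = m + m^{2}$ ($R{\left(m,n \right)} = m^{2} + m = m + m^{2}$)
$k{\left(j,v \right)} = 42 + j + v$ ($k{\left(j,v \right)} = \left(j + v\right) + 6 \left(1 + 6\right) = \left(j + v\right) + 6 \cdot 7 = \left(j + v\right) + 42 = 42 + j + v$)
$\left(\frac{\left(200 + k{\left(6,13 \right)}\right) \left(-40 - 205\right)}{432} - 129\right)^{2} = \left(\frac{\left(200 + \left(42 + 6 + 13\right)\right) \left(-40 - 205\right)}{432} - 129\right)^{2} = \left(\left(200 + 61\right) \left(-245\right) \frac{1}{432} - 129\right)^{2} = \left(261 \left(-245\right) \frac{1}{432} - 129\right)^{2} = \left(\left(-63945\right) \frac{1}{432} - 129\right)^{2} = \left(- \frac{7105}{48} - 129\right)^{2} = \left(- \frac{13297}{48}\right)^{2} = \frac{176810209}{2304}$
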